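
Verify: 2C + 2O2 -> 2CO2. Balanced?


Equation: 2C + 2O2 -> 2CO2
Check atoms: C: 2=2, O: 4=4
Balanced

Yes, balanced


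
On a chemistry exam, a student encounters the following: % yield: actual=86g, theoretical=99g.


% yield = actual/theoretical × 100
= 86/99 × 100
= 86.87%

86.87%


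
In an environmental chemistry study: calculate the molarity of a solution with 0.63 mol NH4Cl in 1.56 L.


M = n/V = 0.63/1.56 = 0.404 mol/L

0.404 M


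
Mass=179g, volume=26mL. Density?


ρ = mass/volume
= 179/26
= 6.885 g/mL

6.885 g/mL


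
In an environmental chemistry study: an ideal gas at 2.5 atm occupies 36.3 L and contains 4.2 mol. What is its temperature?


PV = nRT  (R = 0.08206 L·atm/(mol·K))
T = PV/(nR) = 2.5×36.3/(4.2×0.08206)
= 90.75/0.344652
= 263.31 K

263.31 K


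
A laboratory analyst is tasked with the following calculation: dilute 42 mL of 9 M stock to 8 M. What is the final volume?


C1V1 = C2V2
9 × 42 = 8 × V2
V2 = 378/8 = 47.25 mL

47.25 mL


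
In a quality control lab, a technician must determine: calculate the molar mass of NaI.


M(NaI) = 1×22.99 + 1×126.9
= 22.99 + 126.9
= 149.89 g/mol

149.89 g/mol


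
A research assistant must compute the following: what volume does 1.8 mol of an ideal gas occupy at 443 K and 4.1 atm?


PV = nRT  (R = 0.08206 L·atm/(mol·K))
V = nRT/P = 1.8×0.08206×443/4.1
= 15.96 L

15.96 L


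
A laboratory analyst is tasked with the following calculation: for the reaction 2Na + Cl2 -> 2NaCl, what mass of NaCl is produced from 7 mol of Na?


Mole ratio NaCl:Na = 2:2
n(NaCl) = 7 × 2/2 = 7.000 mol
mass = 7.000 × 58.44 = 409.08 g

409.08 g


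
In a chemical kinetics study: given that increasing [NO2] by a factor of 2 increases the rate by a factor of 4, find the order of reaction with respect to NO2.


rate ∝ [NO2]^n
2^n = 4 → n = 2
Order in NO2: 2

2


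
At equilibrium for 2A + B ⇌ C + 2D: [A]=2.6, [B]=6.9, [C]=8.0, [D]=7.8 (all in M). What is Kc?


Kc = [C][D]^2/([A]^2[B])
= (8.0^1 × 7.8^2)/(2.6^2 × 6.9^1)
= 486.72/46.644
= 10.43

10.43


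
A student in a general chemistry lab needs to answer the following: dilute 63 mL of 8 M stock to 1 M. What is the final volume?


C1V1 = C2V2
8 × 63 = 1 × V2
V2 = 504/1 = 504.0 mL

504.0 mL


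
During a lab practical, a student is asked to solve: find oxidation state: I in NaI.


halide: -1
Oxidation number: -1

-1


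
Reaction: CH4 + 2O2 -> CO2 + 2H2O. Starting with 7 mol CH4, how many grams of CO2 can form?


Mole ratio CO2:CH4 = 1:1
n(CO2) = 7 × 1/1 = 7.000 mol
mass = 7.000 × 44.01 = 308.07 g

308.07 g


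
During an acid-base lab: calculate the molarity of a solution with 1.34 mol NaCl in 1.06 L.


M = n/V = 1.34/1.06 = 1.264 mol/L

1.264 M


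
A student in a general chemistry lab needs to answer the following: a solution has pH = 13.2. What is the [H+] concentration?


[H+] = 10^(-pH) = 10^(-13.2)
= 6.31×10^-14 M

6.31×10^-14 M


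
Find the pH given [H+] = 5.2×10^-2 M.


pH = -log10([H+]) = -log10(5.2×10^-2)
= 2 - log10(5.2)
= 2 - 0.72
= 1.28

1.28


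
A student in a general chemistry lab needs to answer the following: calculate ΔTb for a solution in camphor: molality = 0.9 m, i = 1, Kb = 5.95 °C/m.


ΔTb = Kb × m × i
= 5.95 × 0.9 × 1
= 5.355 °C

5.355 °C


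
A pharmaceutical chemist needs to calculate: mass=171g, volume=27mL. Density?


ρ = mass/volume
= 171/27
= 6.333 g/mL

6.333 g/mL


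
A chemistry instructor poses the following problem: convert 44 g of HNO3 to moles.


M(HNO3) = 63.02 g/mol
n = mass/M = 44/63.02 = 0.6982 mol

0.6982 mol


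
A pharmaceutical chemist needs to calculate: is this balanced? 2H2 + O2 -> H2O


Equation: 2H2 + O2 -> H2O
Check atoms: H: 4≠2, O: 2≠1
Not balanced

No, not balanced


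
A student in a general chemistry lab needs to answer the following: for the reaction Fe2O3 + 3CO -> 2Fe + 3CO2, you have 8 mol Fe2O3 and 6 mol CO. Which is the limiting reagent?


Mole ratio available / coefficient:
  Fe2O3: 8/1 = 8.000
  CO: 6/3 = 2.000
Smaller ratio is limiting.

CO


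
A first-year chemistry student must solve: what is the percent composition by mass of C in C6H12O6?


M(C6H12O6) = 6×12.01 + 12×1.008 + 6×16.0 = 180.156 g/mol
Mass of C = 6 × 12.01 = 72.06 g/mol
% C = 72.06/180.156 × 100 = 40.00%

40.00%


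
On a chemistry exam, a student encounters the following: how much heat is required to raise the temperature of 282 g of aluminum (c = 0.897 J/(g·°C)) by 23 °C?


q = mcΔT = 282 × 0.897 × 23
= 5817.94 J

5817.94 J


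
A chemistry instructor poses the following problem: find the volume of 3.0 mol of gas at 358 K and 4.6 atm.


PV = nRT  (R = 0.08206 L·atm/(mol·K))
V = nRT/P = 3.0×0.08206×358/4.6
= 19.159 L

19.159 L


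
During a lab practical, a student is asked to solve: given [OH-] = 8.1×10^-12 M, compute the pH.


pOH = -log10([OH-]) = -log10(8.1×10^-12)
= 12 - log10(8.1) = 11.09
pH = 14 - pOH = 14 - 11.09 = 2.91

2.91


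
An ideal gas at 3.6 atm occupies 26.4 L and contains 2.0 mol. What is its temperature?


PV = nRT  (R = 0.08206 L·atm/(mol·K))
T = PV/(nR) = 3.6×26.4/(2.0×0.08206)
= 95.04/0.164120
= 579.09 K

579.09 K


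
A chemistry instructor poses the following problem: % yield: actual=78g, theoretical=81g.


% yield = actual/theoretical × 100
= 78/81 × 100
= 96.3%

96.3%


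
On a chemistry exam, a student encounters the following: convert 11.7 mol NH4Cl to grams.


M(NH4Cl) = 53.49 g/mol
mass = n × M = 11.7 × 53.49 = 625.83 g

625.83 g


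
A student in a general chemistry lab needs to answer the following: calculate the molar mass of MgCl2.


M(MgCl2) = 1×24.31 + 2×35.45
= 24.31 + 70.9
= 95.21 g/mol

95.21 g/mol


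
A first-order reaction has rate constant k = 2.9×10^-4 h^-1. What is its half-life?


t½ = ln2/k = 0.693147/(2.9×10^-4 h^-1)
= 2390 h

2390 h


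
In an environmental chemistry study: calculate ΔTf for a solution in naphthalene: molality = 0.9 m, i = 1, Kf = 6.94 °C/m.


ΔTf = Kf × m × i
= 6.94 × 0.9 × 1
= 6.246 °C

6.246 °C


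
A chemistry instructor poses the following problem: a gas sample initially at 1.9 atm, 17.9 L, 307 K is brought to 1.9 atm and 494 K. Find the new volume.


P1V1/T1 = P2V2/T2
V2 = P1V1T2/(T1P2)
= 1.9×17.9×494/(307×1.9)
= 28.803 L

28.803 L


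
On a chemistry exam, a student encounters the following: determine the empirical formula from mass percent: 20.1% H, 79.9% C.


Assume 100 g sample. Moles of each element:
  H: 20.1/1.008 = 19.94 mol
  C: 79.9/12.01 = 6.653 mol
Divide by smallest (6.653):
  H: 19.94/6.653 = 3.0
  C: 6.653/6.653 = 1.0
Empirical formula: CH3

CH3


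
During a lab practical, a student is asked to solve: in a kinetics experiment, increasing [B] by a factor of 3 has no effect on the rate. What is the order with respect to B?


rate ∝ [B]^n
rate ∝ [B]^0
Order in B: 0

0


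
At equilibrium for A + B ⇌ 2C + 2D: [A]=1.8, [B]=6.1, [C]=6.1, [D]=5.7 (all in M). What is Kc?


Kc = [C]^2[D]^2/([A][B])
= (6.1^2 × 5.7^2)/(1.8^1 × 6.1^1)
= 1208.9529/10.98
= 110.1

110.1


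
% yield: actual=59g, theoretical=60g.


% yield = actual/theoretical × 100
= 59/60 × 100
= 98.33%

98.33%


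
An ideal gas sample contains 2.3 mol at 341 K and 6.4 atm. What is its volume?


PV = nRT  (R = 0.08206 L·atm/(mol·K))
V = nRT/P = 2.3×0.08206×341/6.4
= 10.056 L

10.056 L


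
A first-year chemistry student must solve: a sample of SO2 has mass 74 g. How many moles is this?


M(SO2) = 64.07 g/mol
n = mass/M = 74/64.07 = 1.155 mol

1.155 mol


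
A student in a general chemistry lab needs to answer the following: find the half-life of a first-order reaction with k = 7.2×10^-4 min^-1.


t½ = ln2/k = 0.693147/(7.2×10^-4 min^-1)
= 962.7 min

962.7 min


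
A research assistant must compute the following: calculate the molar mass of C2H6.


M(C2H6) = 2×12.01 + 6×1.008
= 24.02 + 6.05
= 30.07 g/mol

30.07 g/mol


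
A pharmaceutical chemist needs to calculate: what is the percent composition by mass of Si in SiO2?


M(SiO2) = 1×28.09 + 2×16.0 = 60.09 g/mol
Mass of Si = 1 × 28.09 = 28.09 g/mol
% Si = 28.09/60.09 × 100 = 46.75%

46.75%


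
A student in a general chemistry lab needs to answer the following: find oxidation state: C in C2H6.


2x + 6(+1) = 0, so x = -3
Oxidation number: -3

-3


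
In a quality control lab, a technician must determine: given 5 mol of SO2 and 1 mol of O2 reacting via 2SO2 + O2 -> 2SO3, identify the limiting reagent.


Mole ratio available / coefficient:
  SO2: 5/2 = 2.500
  O2: 1/1 = 1.000
Smaller ratio is limiting.

O2


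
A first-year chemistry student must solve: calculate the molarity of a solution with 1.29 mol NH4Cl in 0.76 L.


M = n/V = 1.29/0.76 = 1.697 mol/L

1.697 M


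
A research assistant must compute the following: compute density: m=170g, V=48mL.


ρ = mass/volume
= 170/48
= 3.542 g/mL

3.542 g/mL


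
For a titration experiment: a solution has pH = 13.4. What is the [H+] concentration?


[H+] = 10^(-pH) = 10^(-13.4)
= 3.98×10^-14 M

3.98×10^-14 M


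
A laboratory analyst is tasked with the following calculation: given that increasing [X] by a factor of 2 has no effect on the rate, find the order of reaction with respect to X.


rate ∝ [X]^n
rate ∝ [X]^0
Order in X: 0

0


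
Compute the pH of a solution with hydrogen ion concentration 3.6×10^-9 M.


pH = -log10([H+]) = -log10(3.6×10^-9)
= 9 - log10(3.6)
= 9 - 0.56
= 8.44

8.44


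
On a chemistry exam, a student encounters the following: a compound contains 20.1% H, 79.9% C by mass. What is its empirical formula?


Assume 100 g sample. Moles of each element:
  H: 20.1/1.008 = 19.94 mol
  C: 79.9/12.01 = 6.653 mol
Divide by smallest (6.653):
  H: 19.94/6.653 = 3.0
  C: 6.653/6.653 = 1.0
Empirical formula: CH3

CH3


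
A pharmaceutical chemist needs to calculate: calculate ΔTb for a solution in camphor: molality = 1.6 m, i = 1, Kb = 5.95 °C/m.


ΔTb = Kb × m × i
= 5.95 × 1.6 × 1
= 9.52 °C

9.52 °C


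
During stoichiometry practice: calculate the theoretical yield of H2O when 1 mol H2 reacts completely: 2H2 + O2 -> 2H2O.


Mole ratio H2O:H2 = 2:2
n(H2O) = 1 × 2/2 = 1.000 mol
mass = 1.000 × 18.02 = 18.02 g

18.02 g


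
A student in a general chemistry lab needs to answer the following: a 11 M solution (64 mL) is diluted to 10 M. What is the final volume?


C1V1 = C2V2
11 × 64 = 10 × V2
V2 = 704/10 = 70.4 mL

70.4 mL


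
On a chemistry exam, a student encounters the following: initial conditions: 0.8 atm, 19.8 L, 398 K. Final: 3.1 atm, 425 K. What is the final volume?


P1V1/T1 = P2V2/T2
V2 = P1V1T2/(T1P2)
= 0.8×19.8×425/(398×3.1)
= 5.456 L

5.456 L


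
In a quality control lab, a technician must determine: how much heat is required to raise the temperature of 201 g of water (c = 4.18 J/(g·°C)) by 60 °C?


q = mcΔT = 201 × 4.18 × 60
= 50410.80 J

50410.80 J


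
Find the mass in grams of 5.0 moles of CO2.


M(CO2) = 44.01 g/mol
mass = n × M = 5.0 × 44.01 = 220.05 g

220.05 g


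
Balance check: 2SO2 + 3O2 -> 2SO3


Equation: 2SO2 + 3O2 -> 2SO3
Check atoms: O: 10≠6, S: 2=2
Not balanced

No, not balanced


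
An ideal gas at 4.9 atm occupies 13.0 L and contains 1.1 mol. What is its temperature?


PV = nRT  (R = 0.08206 L·atm/(mol·K))
T = PV/(nR) = 4.9×13.0/(1.1×0.08206)
= 63.70/0.090266
= 705.69 K

705.69 K


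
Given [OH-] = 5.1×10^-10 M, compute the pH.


pOH = -log10([OH-]) = -log10(5.1×10^-10)
= 10 - log10(5.1) = 9.29
pH = 14 - pOH = 14 - 9.29 = 4.71

4.71


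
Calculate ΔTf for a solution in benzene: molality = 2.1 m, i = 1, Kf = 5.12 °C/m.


ΔTf = Kf × m × i
= 5.12 × 2.1 × 1
= 10.752 °C

10.752 °C


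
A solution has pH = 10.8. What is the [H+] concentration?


[H+] = 10^(-pH) = 10^(-10.8)
= 1.58×10^-11 M

1.58×10^-11 M


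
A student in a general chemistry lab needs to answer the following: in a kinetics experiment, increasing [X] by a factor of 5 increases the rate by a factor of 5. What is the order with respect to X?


rate ∝ [X]^n
5^n = 5 → n = 1
Order in X: 1

1


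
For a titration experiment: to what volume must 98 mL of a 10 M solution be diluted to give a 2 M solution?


C1V1 = C2V2
10 × 98 = 2 × V2
V2 = 980/2 = 490.0 mL

490.0 mL


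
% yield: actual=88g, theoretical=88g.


% yield = actual/theoretical × 100
= 88/88 × 100
= 100.0%

100.0%


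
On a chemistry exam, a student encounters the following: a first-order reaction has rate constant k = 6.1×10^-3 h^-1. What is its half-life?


t½ = ln2/k = 0.693147/(6.1×10^-3 h^-1)
= 113.6 h

113.6 h


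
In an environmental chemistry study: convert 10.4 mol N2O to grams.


M(N2O) = 44.02 g/mol
mass = n × M = 10.4 × 44.02 = 457.81 g

457.81 g


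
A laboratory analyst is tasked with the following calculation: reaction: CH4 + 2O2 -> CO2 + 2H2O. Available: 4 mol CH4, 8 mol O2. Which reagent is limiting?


Mole ratio available / coefficient:
  CH4: 4/1 = 4.000
  O2: 8/2 = 4.000
Smaller ratio is limiting.

neither (stoichiometric); CH4 and O2 are fully consumed


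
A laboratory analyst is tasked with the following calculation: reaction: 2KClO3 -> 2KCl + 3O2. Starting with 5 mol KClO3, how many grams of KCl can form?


Mole ratio KCl:KClO3 = 2:2
n(KCl) = 5 × 2/2 = 5.000 mol
mass = 5.000 × 74.55 = 372.75 g

372.75 g


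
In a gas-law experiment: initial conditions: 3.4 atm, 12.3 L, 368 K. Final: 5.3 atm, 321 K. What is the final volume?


P1V1/T1 = P2V2/T2
V2 = P1V1T2/(T1P2)
= 3.4×12.3×321/(368×5.3)
= 6.883 L

6.883 L


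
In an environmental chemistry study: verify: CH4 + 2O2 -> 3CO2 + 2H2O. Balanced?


Equation: CH4 + 2O2 -> 3CO2 + 2H2O
Check atoms: C: 1≠3, H: 4=4, O: 4≠8
Not balanced

No, not balanced


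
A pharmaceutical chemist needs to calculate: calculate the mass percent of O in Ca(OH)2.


M(Ca(OH)2) = 1×40.08 + 2×16.0 + 2×1.008 = 74.096 g/mol
Mass of O = 2 × 16.0 = 32.00 g/mol
% O = 32.00/74.096 × 100 = 43.19%

43.19%


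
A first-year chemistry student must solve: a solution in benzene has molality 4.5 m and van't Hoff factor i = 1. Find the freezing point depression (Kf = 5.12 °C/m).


ΔTf = Kf × m × i
= 5.12 × 4.5 × 1
= 23.04 °C

23.04 °C


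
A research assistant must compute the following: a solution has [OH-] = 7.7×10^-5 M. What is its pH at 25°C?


pOH = -log10([OH-]) = -log10(7.7×10^-5)
= 5 - log10(7.7) = 4.11
pH = 14 - pOH = 14 - 4.11 = 9.89

9.89


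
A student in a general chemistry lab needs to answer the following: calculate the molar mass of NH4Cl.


M(NH4Cl) = 1×14.01 + 4×1.008 + 1×35.45
= 14.01 + 4.03 + 35.45
= 53.49 g/mol

53.49 g/mol


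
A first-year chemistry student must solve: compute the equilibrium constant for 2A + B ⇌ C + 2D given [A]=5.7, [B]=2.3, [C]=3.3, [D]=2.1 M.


Kc = [C][D]^2/([A]^2[B])
= (3.3^1 × 2.1^2)/(5.7^2 × 2.3^1)
= 14.553/74.727
= 0.1947

0.1947


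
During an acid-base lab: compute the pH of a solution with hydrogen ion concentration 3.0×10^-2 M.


pH = -log10([H+]) = -log10(3.0×10^-2)
= 2 - log10(3.0)
= 2 - 0.48
= 1.52

1.52


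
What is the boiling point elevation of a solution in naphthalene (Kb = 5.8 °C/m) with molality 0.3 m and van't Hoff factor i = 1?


ΔTb = Kb × m × i
= 5.8 × 0.3 × 1
= 1.74 °C

1.74 °C


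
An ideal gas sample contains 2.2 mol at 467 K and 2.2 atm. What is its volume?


PV = nRT  (R = 0.08206 L·atm/(mol·K))
V = nRT/P = 2.2×0.08206×467/2.2
= 38.322 L

38.322 L


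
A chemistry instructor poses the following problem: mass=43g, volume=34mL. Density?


ρ = mass/volume
= 43/34
= 1.265 g/mL

1.265 g/mL


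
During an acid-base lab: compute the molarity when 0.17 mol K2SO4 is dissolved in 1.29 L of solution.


M = n/V = 0.17/1.29 = 0.132 mol/L

0.132 M


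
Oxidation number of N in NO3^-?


x + 3(-2) = -1, so x = +5
Oxidation number: +5

+5


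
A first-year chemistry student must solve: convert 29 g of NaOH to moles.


M(NaOH) = 40.0 g/mol
n = mass/M = 29/40.0 = 0.725 mol

0.725 mol


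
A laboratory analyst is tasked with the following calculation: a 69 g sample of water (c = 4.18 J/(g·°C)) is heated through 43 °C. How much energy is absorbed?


q = mcΔT = 69 × 4.18 × 43
= 12402.06 J

12402.06 J


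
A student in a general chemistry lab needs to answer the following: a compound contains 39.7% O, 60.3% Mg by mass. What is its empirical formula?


Assume 100 g sample. Moles of each element:
  O: 39.7/16.0 = 2.481 mol
  Mg: 60.3/24.31 = 2.48 mol
Divide by smallest (2.48):
  O: 2.481/2.48 = 1.0
  Mg: 2.48/2.48 = 1.0
Empirical formula: MgO

MgO


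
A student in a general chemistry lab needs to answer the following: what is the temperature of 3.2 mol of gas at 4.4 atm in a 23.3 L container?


PV = nRT  (R = 0.08206 L·atm/(mol·K))
T = PV/(nR) = 4.4×23.3/(3.2×0.08206)
= 102.52/0.262592
= 390.42 K

390.42 K


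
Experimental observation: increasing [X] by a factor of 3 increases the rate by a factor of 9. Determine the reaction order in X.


rate ∝ [X]^n
3^n = 9 → n = 2
Order in X: 2

2


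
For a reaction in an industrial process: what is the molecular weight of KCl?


M(KCl) = 1×39.1 + 1×35.45
= 39.1 + 35.45
= 74.55 g/mol

74.55 g/mol


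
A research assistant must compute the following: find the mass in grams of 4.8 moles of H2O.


M(H2O) = 18.02 g/mol
mass = n × M = 4.8 × 18.02 = 86.50 g

86.50 g


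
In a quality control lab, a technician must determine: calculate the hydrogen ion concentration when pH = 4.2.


[H+] = 10^(-pH) = 10^(-4.2)
= 6.31×10^-5 M

6.31×10^-5 M


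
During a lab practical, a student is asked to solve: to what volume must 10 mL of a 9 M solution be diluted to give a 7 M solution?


C1V1 = C2V2
9 × 10 = 7 × V2
V2 = 90/7 = 12.86 mL

12.86 mL


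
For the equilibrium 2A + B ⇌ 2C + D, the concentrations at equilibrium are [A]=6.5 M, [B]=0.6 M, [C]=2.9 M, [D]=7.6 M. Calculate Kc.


Kc = [C]^2[D]/([A]^2[B])
= (2.9^2 × 7.6^1)/(6.5^2 × 0.6^1)
= 63.916/25.35
= 2.521

2.521


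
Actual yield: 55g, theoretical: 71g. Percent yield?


% yield = actual/theoretical × 100
= 55/71 × 100
= 77.46%

77.46%


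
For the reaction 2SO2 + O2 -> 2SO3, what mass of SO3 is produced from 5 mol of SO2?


Mole ratio SO3:SO2 = 2:2
n(SO3) = 5 × 2/2 = 5.000 mol
mass = 5.000 × 80.07 = 400.35 g

400.35 g


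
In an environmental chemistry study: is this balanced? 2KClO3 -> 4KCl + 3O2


Equation: 2KClO3 -> 4KCl + 3O2
Check atoms: Cl: 2≠4, K: 2≠4, O: 6=6
Not balanced

No, not balanced


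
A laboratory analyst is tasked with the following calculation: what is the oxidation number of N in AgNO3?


(+1) + x + 3(-2) = 0, so x = +5
Oxidation number: +5

+5


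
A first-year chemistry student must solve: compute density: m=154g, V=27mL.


ρ = mass/volume
= 154/27
= 5.704 g/mL

5.704 g/mL


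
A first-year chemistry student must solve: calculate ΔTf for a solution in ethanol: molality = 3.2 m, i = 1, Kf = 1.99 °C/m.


ΔTf = Kf × m × i
= 1.99 × 3.2 × 1
= 6.368 °C

6.368 °C


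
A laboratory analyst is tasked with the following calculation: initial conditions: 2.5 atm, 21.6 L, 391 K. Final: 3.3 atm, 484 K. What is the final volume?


P1V1/T1 = P2V2/T2
V2 = P1V1T2/(T1P2)
= 2.5×21.6×484/(391×3.3)
= 20.256 L

20.256 L


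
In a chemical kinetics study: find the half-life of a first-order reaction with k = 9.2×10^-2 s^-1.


t½ = ln2/k = 0.693147/(9.2×10^-2 s^-1)
= 7.534 s

7.534 s


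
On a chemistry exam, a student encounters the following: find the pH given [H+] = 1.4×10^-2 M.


pH = -log10([H+]) = -log10(1.4×10^-2)
= 2 - log10(1.4)
= 2 - 0.15
= 1.85

1.85


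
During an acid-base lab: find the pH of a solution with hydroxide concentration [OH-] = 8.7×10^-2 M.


pOH = -log10([OH-]) = -log10(8.7×10^-2)
= 2 - log10(8.7) = 1.06
pH = 14 - pOH = 14 - 1.06 = 12.94

12.94


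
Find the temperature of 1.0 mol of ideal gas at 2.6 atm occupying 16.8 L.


PV = nRT  (R = 0.08206 L·atm/(mol·K))
T = PV/(nR) = 2.6×16.8/(1.0×0.08206)
= 43.68/0.082060
= 532.29 K

532.29 K


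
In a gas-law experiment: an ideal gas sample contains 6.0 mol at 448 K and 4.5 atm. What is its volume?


PV = nRT  (R = 0.08206 L·atm/(mol·K))
V = nRT/P = 6.0×0.08206×448/4.5
= 49.017 L

49.017 L


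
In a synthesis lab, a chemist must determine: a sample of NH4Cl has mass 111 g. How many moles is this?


M(NH4Cl) = 53.49 g/mol
n = mass/M = 111/53.49 = 2.0752 mol

2.0752 mol


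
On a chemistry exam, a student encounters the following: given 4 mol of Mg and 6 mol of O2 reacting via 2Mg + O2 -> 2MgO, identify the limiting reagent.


Mole ratio available / coefficient:
  Mg: 4/2 = 2.000
  O2: 6/1 = 6.000
Smaller ratio is limiting.

Mg


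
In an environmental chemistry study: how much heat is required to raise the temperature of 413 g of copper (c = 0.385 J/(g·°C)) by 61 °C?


q = mcΔT = 413 × 0.385 × 61
= 9699.31 J

9699.31 J


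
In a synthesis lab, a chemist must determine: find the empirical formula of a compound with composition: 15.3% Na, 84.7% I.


Assume 100 g sample. Moles of each element:
  Na: 15.3/22.99 = 0.666 mol
  I: 84.7/126.9 = 0.667 mol
Divide by smallest (0.666):
  Na: 0.666/0.666 = 1.0
  I: 0.667/0.666 = 1.0
Empirical formula: NaI

NaI


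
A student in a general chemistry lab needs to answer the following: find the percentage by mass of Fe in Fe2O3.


M(Fe2O3) = 2×55.85 + 3×16.0 = 159.70 g/mol
Mass of Fe = 2 × 55.85 = 111.70 g/mol
% Fe = 111.70/159.70 × 100 = 69.94%

69.94%


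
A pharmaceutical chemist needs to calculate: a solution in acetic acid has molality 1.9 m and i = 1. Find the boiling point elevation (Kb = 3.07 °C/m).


ΔTb = Kb × m × i
= 3.07 × 1.9 × 1
= 5.833 °C

5.833 °C


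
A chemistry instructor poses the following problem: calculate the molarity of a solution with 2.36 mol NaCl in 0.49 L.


M = n/V = 2.36/0.49 = 4.816 mol/L

4.816 M


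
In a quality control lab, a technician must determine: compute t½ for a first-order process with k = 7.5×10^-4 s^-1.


t½ = ln2/k = 0.693147/(7.5×10^-4 s^-1)
= 924.2 s

924.2 s


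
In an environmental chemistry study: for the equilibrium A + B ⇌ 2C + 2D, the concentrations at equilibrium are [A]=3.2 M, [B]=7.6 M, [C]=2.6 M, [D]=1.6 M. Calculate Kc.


Kc = [C]^2[D]^2/([A][B])
= (2.6^2 × 1.6^2)/(3.2^1 × 7.6^1)
= 17.3056/24.32
= 0.7116

0.7116


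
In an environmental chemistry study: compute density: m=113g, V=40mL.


ρ = mass/volume
= 113/40
= 2.825 g/mL

2.825 g/mL


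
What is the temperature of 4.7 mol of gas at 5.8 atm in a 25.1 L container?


PV = nRT  (R = 0.08206 L·atm/(mol·K))
T = PV/(nR) = 5.8×25.1/(4.7×0.08206)
= 145.58/0.385682
= 377.46 K

377.46 K


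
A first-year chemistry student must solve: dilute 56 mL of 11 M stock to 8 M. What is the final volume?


C1V1 = C2V2
11 × 56 = 8 × V2
V2 = 616/8 = 77.0 mL

77.0 mL


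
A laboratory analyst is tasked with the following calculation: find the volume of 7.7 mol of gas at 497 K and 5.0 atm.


PV = nRT  (R = 0.08206 L·atm/(mol·K))
V = nRT/P = 7.7×0.08206×497/5.0
= 62.807 L

62.807 L


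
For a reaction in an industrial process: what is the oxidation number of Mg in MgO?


Group 2 metal: +2
Oxidation number: +2

+2


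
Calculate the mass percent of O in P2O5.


M(P2O5) = 2×30.97 + 5×16.0 = 141.94 g/mol
Mass of O = 5 × 16.0 = 80.00 g/mol
% O = 80.00/141.94 × 100 = 56.36%

56.36%


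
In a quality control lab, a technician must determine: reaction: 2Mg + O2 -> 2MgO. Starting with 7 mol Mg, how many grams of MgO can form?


Mole ratio MgO:Mg = 2:2
n(MgO) = 7 × 2/2 = 7.000 mol
mass = 7.000 × 40.31 = 282.17 g

282.17 g


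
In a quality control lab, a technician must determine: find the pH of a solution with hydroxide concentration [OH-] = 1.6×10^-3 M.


pOH = -log10([OH-]) = -log10(1.6×10^-3)
= 3 - log10(1.6) = 2.8
pH = 14 - pOH = 14 - 2.8 = 11.2

11.2


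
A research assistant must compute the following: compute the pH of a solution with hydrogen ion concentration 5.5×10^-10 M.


pH = -log10([H+]) = -log10(5.5×10^-10)
= 10 - log10(5.5)
= 10 - 0.74
= 9.26

9.26


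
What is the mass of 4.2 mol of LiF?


M(LiF) = 25.94 g/mol
mass = n × M = 4.2 × 25.94 = 108.95 g

108.95 g


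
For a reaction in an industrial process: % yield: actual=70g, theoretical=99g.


% yield = actual/theoretical × 100
= 70/99 × 100
= 70.71%

70.71%


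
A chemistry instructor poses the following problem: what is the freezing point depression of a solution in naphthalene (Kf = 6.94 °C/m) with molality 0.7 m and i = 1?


ΔTf = Kf × m × i
= 6.94 × 0.7 × 1
= 4.858 °C

4.858 °C


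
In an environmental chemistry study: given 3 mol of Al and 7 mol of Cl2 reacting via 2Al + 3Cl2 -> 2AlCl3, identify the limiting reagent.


Mole ratio available / coefficient:
  Al: 3/2 = 1.500
  Cl2: 7/3 = 2.333
Smaller ratio is limiting.

Al


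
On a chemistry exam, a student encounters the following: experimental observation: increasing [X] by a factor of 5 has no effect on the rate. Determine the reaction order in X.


rate ∝ [X]^n
rate ∝ [X]^0
Order in X: 0

0


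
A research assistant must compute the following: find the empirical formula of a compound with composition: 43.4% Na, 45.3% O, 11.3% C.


Assume 100 g sample. Moles of each element:
  Na: 43.4/22.99 = 1.888 mol
  O: 45.3/16.0 = 2.831 mol
  C: 11.3/12.01 = 0.941 mol
Divide by smallest (0.941):
  Na: 1.888/0.941 = 2.01
  O: 2.831/0.941 = 3.01
  C: 0.941/0.941 = 1.0
Empirical formula: Na2CO3

Na2CO3


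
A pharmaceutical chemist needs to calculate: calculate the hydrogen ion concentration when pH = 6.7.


[H+] = 10^(-pH) = 10^(-6.7)
= 2.0×10^-7 M

2.0×10^-7 M


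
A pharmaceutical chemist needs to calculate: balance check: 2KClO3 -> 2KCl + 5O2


Equation: 2KClO3 -> 2KCl + 5O2
Check atoms: Cl: 2=2, K: 2=2, O: 6≠10
Not balanced

No, not balanced


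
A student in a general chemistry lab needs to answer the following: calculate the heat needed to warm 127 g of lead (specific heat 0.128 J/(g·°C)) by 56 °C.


q = mcΔT = 127 × 0.128 × 56
= 910.34 J

910.34 J


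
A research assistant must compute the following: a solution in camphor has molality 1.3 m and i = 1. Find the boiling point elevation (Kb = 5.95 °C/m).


ΔTb = Kb × m × i
= 5.95 × 1.3 × 1
= 7.735 °C

7.735 °C


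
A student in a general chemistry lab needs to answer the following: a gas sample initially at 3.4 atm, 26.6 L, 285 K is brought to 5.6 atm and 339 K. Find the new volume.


P1V1/T1 = P2V2/T2
V2 = P1V1T2/(T1P2)
= 3.4×26.6×339/(285×5.6)
= 19.21 L

19.21 L


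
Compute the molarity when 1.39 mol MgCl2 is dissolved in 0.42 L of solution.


M = n/V = 1.39/0.42 = 3.310 mol/L

3.310 M


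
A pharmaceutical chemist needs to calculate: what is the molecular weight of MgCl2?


M(MgCl2) = 1×24.31 + 2×35.45
= 24.31 + 70.9
= 95.21 g/mol

95.21 g/mol


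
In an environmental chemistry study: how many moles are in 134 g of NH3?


M(NH3) = 17.03 g/mol
n = mass/M = 134/17.03 = 7.8685 mol

7.8685 mol


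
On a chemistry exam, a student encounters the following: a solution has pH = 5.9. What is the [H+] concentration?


[H+] = 10^(-pH) = 10^(-5.9)
= 1.26×10^-6 M

1.26×10^-6 M


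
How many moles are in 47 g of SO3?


M(SO3) = 80.07 g/mol
n = mass/M = 47/80.07 = 0.587 mol

0.587 mol


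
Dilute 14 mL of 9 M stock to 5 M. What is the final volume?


C1V1 = C2V2
9 × 14 = 5 × V2
V2 = 126/5 = 25.2 mL

25.2 mL


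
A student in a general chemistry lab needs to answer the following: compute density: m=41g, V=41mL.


ρ = mass/volume
= 41/41
= 1.0 g/mL

1.0 g/mL


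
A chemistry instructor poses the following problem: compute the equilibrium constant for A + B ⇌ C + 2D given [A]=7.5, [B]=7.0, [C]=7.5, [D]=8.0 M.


Kc = [C][D]^2/([A][B])
= (7.5^1 × 8.0^2)/(7.5^1 × 7.0^1)
= 480/52.5
= 9.143

9.143


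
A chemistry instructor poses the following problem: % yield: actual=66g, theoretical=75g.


% yield = actual/theoretical × 100
= 66/75 × 100
= 88.0%

88.0%


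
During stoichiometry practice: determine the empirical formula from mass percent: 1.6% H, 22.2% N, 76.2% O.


Assume 100 g sample. Moles of each element:
  H: 1.6/1.008 = 1.587 mol
  N: 22.2/14.01 = 1.585 mol
  O: 76.2/16.0 = 4.763 mol
Divide by smallest (1.585):
  H: 1.587/1.585 = 1.0
  N: 1.585/1.585 = 1.0
  O: 4.763/1.585 = 3.01
Empirical formula: HNO3

HNO3


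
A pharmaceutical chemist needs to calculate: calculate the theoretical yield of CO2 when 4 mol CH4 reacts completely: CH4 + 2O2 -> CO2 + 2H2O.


Mole ratio CO2:CH4 = 1:1
n(CO2) = 4 × 1/1 = 4.000 mol
mass = 4.000 × 44.01 = 176.04 g

176.04 g


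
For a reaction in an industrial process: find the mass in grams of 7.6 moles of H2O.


M(H2O) = 18.02 g/mol
mass = n × M = 7.6 × 18.02 = 136.95 g

136.95 g


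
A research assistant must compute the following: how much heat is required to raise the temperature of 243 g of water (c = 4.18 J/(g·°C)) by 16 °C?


q = mcΔT = 243 × 4.18 × 16
= 16251.84 J

16251.84 J


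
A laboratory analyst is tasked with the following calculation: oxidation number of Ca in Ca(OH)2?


Group 2 metal: +2
Oxidation number: +2

+2


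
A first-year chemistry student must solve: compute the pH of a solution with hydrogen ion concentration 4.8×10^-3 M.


pH = -log10([H+]) = -log10(4.8×10^-3)
= 3 - log10(4.8)
= 3 - 0.68
= 2.32

2.32


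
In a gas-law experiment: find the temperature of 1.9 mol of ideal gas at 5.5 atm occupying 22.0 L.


PV = nRT  (R = 0.08206 L·atm/(mol·K))
T = PV/(nR) = 5.5×22.0/(1.9×0.08206)
= 121.00/0.155914
= 776.07 K

776.07 K


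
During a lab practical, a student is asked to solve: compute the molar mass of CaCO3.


M(CaCO3) = 1×40.08 + 1×12.01 + 3×16.0
= 40.08 + 12.01 + 48.0
= 100.09 g/mol

100.09 g/mol


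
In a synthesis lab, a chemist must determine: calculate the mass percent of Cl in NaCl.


M(NaCl) = 1×22.99 + 1×35.45 = 58.44 g/mol
Mass of Cl = 1 × 35.45 = 35.45 g/mol
% Cl = 35.45/58.44 × 100 = 60.66%

60.66%


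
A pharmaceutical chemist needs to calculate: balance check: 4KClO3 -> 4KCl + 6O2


Equation: 4KClO3 -> 4KCl + 6O2
Check atoms: Cl: 4=4, K: 4=4, O: 12=12
Balanced

Yes, balanced


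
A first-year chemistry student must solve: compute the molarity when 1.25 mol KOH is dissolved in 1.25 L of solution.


M = n/V = 1.25/1.25 = 1.000 mol/L

1.000 M


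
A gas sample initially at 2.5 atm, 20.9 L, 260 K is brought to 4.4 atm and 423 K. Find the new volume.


P1V1/T1 = P2V2/T2
V2 = P1V1T2/(T1P2)
= 2.5×20.9×423/(260×4.4)
= 19.32 L

19.32 L


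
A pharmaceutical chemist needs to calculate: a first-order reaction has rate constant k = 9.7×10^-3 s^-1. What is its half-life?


t½ = ln2/k = 0.693147/(9.7×10^-3 s^-1)
= 71.46 s

71.46 s


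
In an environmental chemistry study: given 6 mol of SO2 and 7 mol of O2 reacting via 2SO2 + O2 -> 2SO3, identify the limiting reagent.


Mole ratio available / coefficient:
  SO2: 6/2 = 3.000
  O2: 7/1 = 7.000
Smaller ratio is limiting.

SO2


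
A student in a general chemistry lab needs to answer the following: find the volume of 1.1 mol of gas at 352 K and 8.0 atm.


PV = nRT  (R = 0.08206 L·atm/(mol·K))
V = nRT/P = 1.1×0.08206×352/8.0
= 3.972 L

3.972 L


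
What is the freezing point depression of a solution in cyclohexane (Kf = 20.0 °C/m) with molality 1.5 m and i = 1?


ΔTf = Kf × m × i
= 20.0 × 1.5 × 1
= 30.0 °C

30.0 °C


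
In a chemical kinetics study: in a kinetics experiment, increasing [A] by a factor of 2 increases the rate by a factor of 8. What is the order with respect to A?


rate ∝ [A]^n
2^n = 8 → n = 3
Order in A: 3

3


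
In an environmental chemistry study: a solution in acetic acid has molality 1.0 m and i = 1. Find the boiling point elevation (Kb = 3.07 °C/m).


ΔTb = Kb × m × i
= 3.07 × 1.0 × 1
= 3.07 °C

3.07 °C


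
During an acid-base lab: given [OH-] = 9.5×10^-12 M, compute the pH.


pOH = -log10([OH-]) = -log10(9.5×10^-12)
= 12 - log10(9.5) = 11.02
pH = 14 - pOH = 14 - 11.02 = 2.98

2.98


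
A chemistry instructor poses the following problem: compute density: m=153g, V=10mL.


ρ = mass/volume
= 153/10
= 15.3 g/mL

15.3 g/mL


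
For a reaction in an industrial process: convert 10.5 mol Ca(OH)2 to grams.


M(Ca(OH)2) = 74.1 g/mol
mass = n × M = 10.5 × 74.1 = 778.05 g

778.05 g


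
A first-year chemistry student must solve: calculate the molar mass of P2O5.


M(P2O5) = 2×30.97 + 5×16.0
= 61.94 + 80.0
= 141.94 g/mol

141.94 g/mol


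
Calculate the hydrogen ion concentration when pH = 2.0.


[H+] = 10^(-pH) = 10^(-2.0)
= 1.0×10^-2 M

1.0×10^-2 M


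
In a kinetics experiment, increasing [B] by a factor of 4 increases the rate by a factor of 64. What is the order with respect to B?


rate ∝ [B]^n
4^n = 64 → n = 3
Order in B: 3

3


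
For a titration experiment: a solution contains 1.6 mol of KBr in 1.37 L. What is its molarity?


M = n/V = 1.6/1.37 = 1.168 mol/L

1.168 M


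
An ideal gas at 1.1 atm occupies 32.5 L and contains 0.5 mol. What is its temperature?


PV = nRT  (R = 0.08206 L·atm/(mol·K))
T = PV/(nR) = 1.1×32.5/(0.5×0.08206)
= 35.75/0.041030
= 871.31 K

871.31 K


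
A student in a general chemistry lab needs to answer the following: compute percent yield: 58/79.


% yield = actual/theoretical × 100
= 58/79 × 100
= 73.42%

73.42%


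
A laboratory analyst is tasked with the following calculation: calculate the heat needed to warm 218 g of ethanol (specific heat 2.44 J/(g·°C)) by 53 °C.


q = mcΔT = 218 × 2.44 × 53
= 28191.76 J

28191.76 J


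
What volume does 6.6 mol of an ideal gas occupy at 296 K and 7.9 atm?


PV = nRT  (R = 0.08206 L·atm/(mol·K))
V = nRT/P = 6.6×0.08206×296/7.9
= 20.293 L

20.293 L


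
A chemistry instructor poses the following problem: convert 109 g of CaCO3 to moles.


M(CaCO3) = 100.09 g/mol
n = mass/M = 109/100.09 = 1.089 mol

1.089 mol


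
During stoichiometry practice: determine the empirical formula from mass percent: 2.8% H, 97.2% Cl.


Assume 100 g sample. Moles of each element:
  H: 2.8/1.008 = 2.778 mol
  Cl: 97.2/35.45 = 2.742 mol
Divide by smallest (2.742):
  H: 2.778/2.742 = 1.01
  Cl: 2.742/2.742 = 1.0
Empirical formula: HCl

HCl


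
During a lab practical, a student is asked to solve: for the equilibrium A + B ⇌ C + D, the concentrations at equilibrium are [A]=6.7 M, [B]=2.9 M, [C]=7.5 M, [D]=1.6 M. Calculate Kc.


Kc = [C][D]/([A][B])
= (7.5^1 × 1.6^1)/(6.7^1 × 2.9^1)
= 12/19.43
= 0.6176

0.6176


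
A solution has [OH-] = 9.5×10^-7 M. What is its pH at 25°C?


pOH = -log10([OH-]) = -log10(9.5×10^-7)
= 7 - log10(9.5) = 6.02
pH = 14 - pOH = 14 - 6.02 = 7.98

7.98


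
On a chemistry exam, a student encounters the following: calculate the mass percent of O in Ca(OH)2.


M(Ca(OH)2) = 1×40.08 + 2×16.0 + 2×1.008 = 74.096 g/mol
Mass of O = 2 × 16.0 = 32.00 g/mol
% O = 32.00/74.096 × 100 = 43.19%

43.19%


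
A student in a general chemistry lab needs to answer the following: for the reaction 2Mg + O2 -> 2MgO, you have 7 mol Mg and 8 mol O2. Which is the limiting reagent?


Mole ratio available / coefficient:
  Mg: 7/2 = 3.500
  O2: 8/1 = 8.000
Smaller ratio is limiting.

Mg


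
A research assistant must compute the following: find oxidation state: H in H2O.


H is +1 with nonmetals
Oxidation number: +1

+1


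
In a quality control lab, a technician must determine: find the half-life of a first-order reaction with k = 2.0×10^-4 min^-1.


t½ = ln2/k = 0.693147/(2.0×10^-4 min^-1)
= 3466 min

3466 min


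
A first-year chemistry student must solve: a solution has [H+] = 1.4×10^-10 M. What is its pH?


pH = -log10([H+]) = -log10(1.4×10^-10)
= 10 - log10(1.4)
= 10 - 0.15
= 9.85

9.85


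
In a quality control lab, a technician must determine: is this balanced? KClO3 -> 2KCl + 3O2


Equation: KClO3 -> 2KCl + 3O2
Check atoms: Cl: 1≠2, K: 1≠2, O: 3≠6
Not balanced

No, not balanced


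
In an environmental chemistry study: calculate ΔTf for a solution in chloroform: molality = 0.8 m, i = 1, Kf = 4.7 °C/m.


ΔTf = Kf × m × i
= 4.7 × 0.8 × 1
= 3.76 °C

3.76 °C


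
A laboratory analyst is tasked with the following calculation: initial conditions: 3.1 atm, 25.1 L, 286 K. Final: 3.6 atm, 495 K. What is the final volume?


P1V1/T1 = P2V2/T2
V2 = P1V1T2/(T1P2)
= 3.1×25.1×495/(286×3.6)
= 37.409 L

37.409 L


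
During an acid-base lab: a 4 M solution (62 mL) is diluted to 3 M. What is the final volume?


C1V1 = C2V2
4 × 62 = 3 × V2
V2 = 248/3 = 82.67 mL

82.67 mL


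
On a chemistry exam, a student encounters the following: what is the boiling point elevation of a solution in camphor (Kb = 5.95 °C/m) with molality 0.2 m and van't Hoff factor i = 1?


ΔTb = Kb × m × i
= 5.95 × 0.2 × 1
= 1.19 °C

1.19 °C


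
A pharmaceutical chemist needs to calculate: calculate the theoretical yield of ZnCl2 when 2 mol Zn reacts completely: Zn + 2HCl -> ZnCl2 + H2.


Mole ratio ZnCl2:Zn = 1:1
n(ZnCl2) = 2 × 1/1 = 2.000 mol
mass = 2.000 × 136.28 = 272.56 g

272.56 g


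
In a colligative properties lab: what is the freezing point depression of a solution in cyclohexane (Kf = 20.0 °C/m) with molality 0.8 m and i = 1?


ΔTf = Kf × m × i
= 20.0 × 0.8 × 1
= 16.0 °C

16.0 °C


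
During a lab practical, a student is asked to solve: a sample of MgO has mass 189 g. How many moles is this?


M(MgO) = 40.31 g/mol
n = mass/M = 189/40.31 = 4.6887 mol

4.6887 mol


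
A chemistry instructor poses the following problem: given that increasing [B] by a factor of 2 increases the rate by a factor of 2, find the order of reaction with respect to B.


rate ∝ [B]^n
2^n = 2 → n = 1
Order in B: 1

1


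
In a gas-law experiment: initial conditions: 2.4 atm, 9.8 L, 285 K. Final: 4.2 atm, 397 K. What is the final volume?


P1V1/T1 = P2V2/T2
V2 = P1V1T2/(T1P2)
= 2.4×9.8×397/(285×4.2)
= 7.801 L

7.801 L


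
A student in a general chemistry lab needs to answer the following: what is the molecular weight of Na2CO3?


M(Na2CO3) = 2×22.99 + 1×12.01 + 3×16.0
= 45.98 + 12.01 + 48.0
= 105.99 g/mol

105.99 g/mol


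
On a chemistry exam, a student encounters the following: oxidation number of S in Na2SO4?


2(+1) + x + 4(-2) = 0, so x = +6
Oxidation number: +6

+6


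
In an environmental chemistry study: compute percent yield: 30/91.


% yield = actual/theoretical × 100
= 30/91 × 100
= 32.97%

32.97%


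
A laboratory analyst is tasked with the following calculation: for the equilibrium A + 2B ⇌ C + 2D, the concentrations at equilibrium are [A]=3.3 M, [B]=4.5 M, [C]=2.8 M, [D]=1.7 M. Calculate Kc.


Kc = [C][D]^2/([A][B]^2)
= (2.8^1 × 1.7^2)/(3.3^1 × 4.5^2)
= 8.092/66.825
= 0.1211

0.1211


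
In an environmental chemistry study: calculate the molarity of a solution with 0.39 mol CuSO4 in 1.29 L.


M = n/V = 0.39/1.29 = 0.302 mol/L

0.302 M


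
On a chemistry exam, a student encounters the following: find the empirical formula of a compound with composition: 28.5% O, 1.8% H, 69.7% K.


Assume 100 g sample. Moles of each element:
  O: 28.5/16.0 = 1.781 mol
  H: 1.8/1.008 = 1.786 mol
  K: 69.7/39.1 = 1.783 mol
Divide by smallest (1.781):
  O: 1.781/1.781 = 1.0
  H: 1.786/1.781 = 1.0
  K: 1.783/1.781 = 1.0
Empirical formula: KOH

KOH
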